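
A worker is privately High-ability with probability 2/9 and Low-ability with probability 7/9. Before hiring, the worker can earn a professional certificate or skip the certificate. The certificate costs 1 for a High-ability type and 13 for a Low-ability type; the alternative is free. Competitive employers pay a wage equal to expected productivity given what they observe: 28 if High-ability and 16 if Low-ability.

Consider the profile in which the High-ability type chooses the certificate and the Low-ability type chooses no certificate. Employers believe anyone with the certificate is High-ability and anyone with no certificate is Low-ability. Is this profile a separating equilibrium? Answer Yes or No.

Yes

Under these beliefs, the certificate earns wage 28 and no certificate earns wage 16.
High-ability: the certificate nets 28 − 1 = 27; no certificate nets 16. High-ability prefers the certificate.
Low-ability: the certificate nets 28 − 13 = 15; no certificate nets 16. Low-ability prefers no certificate.
Neither type deviates, so the separating profile is an equilibrium.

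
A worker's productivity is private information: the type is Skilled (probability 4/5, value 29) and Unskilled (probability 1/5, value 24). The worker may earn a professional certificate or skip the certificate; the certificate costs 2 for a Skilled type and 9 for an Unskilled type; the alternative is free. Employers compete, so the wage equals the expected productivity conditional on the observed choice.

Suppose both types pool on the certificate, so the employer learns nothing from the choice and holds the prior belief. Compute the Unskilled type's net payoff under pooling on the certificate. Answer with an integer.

19

Pooled wage = 4/5·29 + 1/5·24 = 28.
Unskilled pays cost 9 for the certificate, so net payoff = 28 − 9 = 19.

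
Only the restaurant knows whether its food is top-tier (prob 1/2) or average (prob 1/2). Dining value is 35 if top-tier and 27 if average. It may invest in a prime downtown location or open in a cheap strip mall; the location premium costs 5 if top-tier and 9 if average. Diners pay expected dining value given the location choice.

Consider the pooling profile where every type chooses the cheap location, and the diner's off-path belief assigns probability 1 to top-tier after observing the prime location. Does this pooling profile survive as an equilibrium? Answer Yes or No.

Yes

On path, the diner holds the prior and pays 1/2·35 + 1/2·27 = 31. Off path (the prime location), believing top-tier, it pays 35.
top-tier: the cheap location nets 31; the prime location nets 35 − 5 = 30. top-tier stays.
average: the cheap location nets 31; the prime location nets 35 − 9 = 26. average stays.
No type deviates, so pooling is sustained.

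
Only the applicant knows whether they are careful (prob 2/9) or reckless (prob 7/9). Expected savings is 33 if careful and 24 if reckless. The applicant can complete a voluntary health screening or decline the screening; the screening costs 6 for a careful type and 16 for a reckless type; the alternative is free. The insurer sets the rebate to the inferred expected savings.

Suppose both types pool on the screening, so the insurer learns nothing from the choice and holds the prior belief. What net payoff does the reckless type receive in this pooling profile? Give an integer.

10

Pooled rebate = 2/9·33 + 7/9·24 = 26.
reckless pays cost 16 for the screening, so net payoff = 26 − 16 = 10.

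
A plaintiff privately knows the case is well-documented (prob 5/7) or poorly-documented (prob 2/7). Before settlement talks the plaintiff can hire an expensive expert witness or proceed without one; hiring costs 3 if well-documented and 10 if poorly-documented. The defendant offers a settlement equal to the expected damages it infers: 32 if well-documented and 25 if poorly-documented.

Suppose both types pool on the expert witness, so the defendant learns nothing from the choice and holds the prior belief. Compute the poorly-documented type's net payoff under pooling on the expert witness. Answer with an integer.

Pooled settlement = 5/7·32 + 2/7·25 = 30.
poorly-documented pays cost 10 for the expert witness, so net payoff = 30 − 10 = 20.

20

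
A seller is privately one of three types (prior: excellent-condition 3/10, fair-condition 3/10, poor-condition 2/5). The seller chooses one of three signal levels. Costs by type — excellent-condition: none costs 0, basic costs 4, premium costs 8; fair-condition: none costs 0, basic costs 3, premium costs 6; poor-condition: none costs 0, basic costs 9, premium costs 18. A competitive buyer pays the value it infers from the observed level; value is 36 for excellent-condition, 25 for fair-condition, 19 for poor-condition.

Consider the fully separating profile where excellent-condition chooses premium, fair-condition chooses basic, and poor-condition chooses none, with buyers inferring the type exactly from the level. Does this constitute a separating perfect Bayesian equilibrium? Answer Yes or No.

Separating prices: premium → 36, basic → 25, none → 19.
excellent-condition (assigned premium): none: 19 − 0 = 19; basic: 25 − 4 = 21; premium: 36 − 8 = 28. excellent-condition stays.
fair-condition (assigned basic): none: 19 − 0 = 19; basic: 25 − 3 = 22; premium: 36 − 6 = 30. fair-condition prefers premium.
poor-condition (assigned none): none: 19 − 0 = 19; basic: 25 − 9 = 16; premium: 36 − 18 = 18. poor-condition stays.
At least one type deviates; the separating profile fails.

No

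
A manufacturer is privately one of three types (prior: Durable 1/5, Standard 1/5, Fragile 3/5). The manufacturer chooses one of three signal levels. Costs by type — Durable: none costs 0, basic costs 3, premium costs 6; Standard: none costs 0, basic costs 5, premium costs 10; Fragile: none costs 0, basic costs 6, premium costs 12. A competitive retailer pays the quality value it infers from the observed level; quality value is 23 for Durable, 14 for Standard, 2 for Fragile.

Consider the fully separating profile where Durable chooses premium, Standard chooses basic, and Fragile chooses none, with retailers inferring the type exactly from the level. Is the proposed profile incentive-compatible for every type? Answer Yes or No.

Separating prices: premium → 23, basic → 14, none → 2.
Durable (assigned premium): none: 2 − 0 = 2; basic: 14 − 3 = 11; premium: 23 − 6 = 17. Durable stays.
Standard (assigned basic): none: 2 − 0 = 2; basic: 14 − 5 = 9; premium: 23 − 10 = 13. Standard prefers premium.
Fragile (assigned none): none: 2 − 0 = 2; basic: 14 − 6 = 8; premium: 23 − 12 = 11. Fragile prefers premium.
At least one type deviates; the separating profile fails.

No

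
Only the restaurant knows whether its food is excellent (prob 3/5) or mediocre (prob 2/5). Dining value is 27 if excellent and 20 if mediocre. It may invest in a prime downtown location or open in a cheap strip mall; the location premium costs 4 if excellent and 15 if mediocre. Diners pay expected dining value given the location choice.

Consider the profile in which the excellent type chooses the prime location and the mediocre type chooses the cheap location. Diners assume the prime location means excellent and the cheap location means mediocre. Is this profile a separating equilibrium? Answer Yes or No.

Yes

Under these beliefs, the prime location earns price premium 27 and the cheap location earns price premium 20.
excellent: the prime location nets 27 − 4 = 23; the cheap location nets 20. excellent prefers the prime location.
mediocre: the prime location nets 27 − 15 = 12; the cheap location nets 20. mediocre prefers the cheap location.
Neither type deviates, so the separating profile is an equilibrium.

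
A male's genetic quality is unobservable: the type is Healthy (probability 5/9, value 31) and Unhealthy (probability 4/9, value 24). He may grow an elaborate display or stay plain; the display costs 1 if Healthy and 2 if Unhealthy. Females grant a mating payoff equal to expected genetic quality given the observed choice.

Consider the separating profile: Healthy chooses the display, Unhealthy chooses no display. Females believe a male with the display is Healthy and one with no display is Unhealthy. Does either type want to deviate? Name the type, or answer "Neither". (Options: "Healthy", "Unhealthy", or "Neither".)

The display pays 31; no display pays 24.
Healthy: assigned the display, nets 31 − 1 = 30; deviating to no display nets 24.
Unhealthy: assigned no display, nets 24; deviating to the display nets 31 − 2 = 29.
The Unhealthy type gains 5 by deviating.

Unhealthy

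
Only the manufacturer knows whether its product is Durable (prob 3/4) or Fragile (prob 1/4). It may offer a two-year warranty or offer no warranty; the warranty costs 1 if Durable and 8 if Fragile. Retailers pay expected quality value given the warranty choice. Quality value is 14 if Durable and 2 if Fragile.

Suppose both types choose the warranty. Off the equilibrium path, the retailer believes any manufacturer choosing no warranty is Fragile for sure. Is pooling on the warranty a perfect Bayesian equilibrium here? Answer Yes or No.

Yes

On path, the retailer holds the prior and pays 3/4·14 + 1/4·2 = 11. Off path (no warranty), believing Fragile, it pays 2.
Durable: the warranty nets 11 − 1 = 10; no warranty nets 2. Durable stays.
Fragile: the warranty nets 11 − 8 = 3; no warranty nets 2. Fragile stays.
No type deviates, so pooling is sustained.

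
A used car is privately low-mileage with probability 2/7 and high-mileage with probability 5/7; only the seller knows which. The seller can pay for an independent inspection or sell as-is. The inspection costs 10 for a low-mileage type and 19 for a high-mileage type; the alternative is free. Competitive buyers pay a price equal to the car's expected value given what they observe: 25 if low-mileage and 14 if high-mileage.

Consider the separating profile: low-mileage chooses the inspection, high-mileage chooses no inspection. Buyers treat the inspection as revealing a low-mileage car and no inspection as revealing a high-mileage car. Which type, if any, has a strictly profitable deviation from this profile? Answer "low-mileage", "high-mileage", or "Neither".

The inspection pays 25; no inspection pays 14.
low-mileage: assigned the inspection, nets 25 − 10 = 15; deviating to no inspection nets 14.
high-mileage: assigned no inspection, nets 14; deviating to the inspection nets 25 − 19 = 6.
Both types strictly prefer their assigned action; no profitable deviation.

Neither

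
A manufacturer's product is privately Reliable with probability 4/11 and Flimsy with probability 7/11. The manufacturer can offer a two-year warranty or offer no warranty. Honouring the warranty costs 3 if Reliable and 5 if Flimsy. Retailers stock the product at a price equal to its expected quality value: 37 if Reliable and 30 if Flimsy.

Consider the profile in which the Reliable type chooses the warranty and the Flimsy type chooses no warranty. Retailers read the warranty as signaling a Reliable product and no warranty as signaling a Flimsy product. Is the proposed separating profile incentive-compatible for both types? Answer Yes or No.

No

Under these beliefs, the warranty earns price 37 and no warranty earns price 30.
Reliable: the warranty nets 37 − 3 = 34; no warranty nets 30. Reliable prefers the warranty.
Flimsy: the warranty nets 37 − 5 = 32; no warranty nets 30. Flimsy would deviate to the warranty.
Flimsy has a profitable deviation, so the profile is not an equilibrium.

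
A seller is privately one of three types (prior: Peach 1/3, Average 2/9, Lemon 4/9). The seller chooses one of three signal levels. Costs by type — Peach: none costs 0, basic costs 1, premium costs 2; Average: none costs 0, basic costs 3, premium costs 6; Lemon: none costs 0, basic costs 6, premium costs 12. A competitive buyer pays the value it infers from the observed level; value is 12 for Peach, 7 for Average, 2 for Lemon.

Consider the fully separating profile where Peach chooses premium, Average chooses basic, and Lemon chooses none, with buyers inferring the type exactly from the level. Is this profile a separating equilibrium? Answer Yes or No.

Separating prices: premium → 12, basic → 7, none → 2.
Peach (assigned premium): none: 2 − 0 = 2; basic: 7 − 1 = 6; premium: 12 − 2 = 10. Peach stays.
Average (assigned basic): none: 2 − 0 = 2; basic: 7 − 3 = 4; premium: 12 − 6 = 6. Average prefers premium.
Lemon (assigned none): none: 2 − 0 = 2; basic: 7 − 6 = 1; premium: 12 − 12 = 0. Lemon stays.
At least one type deviates; the separating profile fails.

No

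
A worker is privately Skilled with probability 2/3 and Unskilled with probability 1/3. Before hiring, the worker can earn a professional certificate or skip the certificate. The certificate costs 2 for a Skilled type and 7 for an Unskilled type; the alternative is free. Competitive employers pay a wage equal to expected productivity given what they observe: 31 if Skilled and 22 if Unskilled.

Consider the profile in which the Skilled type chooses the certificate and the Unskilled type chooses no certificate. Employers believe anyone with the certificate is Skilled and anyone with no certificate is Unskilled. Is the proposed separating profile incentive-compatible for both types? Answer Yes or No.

Under these beliefs, the certificate earns wage 31 and no certificate earns wage 22.
Skilled: the certificate nets 31 − 2 = 29; no certificate nets 22. Skilled prefers the certificate.
Unskilled: the certificate nets 31 − 7 = 24; no certificate nets 22. Unskilled would deviate to the certificate.
Unskilled has a profitable deviation, so the profile is not an equilibrium.

No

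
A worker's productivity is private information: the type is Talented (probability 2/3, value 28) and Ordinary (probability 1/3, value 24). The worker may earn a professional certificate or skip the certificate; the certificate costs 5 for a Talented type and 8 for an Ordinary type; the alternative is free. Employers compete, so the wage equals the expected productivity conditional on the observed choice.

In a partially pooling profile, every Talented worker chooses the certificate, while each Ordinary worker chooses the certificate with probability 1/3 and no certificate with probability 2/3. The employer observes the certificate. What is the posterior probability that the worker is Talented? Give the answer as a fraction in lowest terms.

6/7

P(the certificate) = (2/3)·1 + (1/3)·(1/3) = 7/9.
By Bayes' rule, P(Talented | the certificate) = (2/3) / (7/9) = 6/7.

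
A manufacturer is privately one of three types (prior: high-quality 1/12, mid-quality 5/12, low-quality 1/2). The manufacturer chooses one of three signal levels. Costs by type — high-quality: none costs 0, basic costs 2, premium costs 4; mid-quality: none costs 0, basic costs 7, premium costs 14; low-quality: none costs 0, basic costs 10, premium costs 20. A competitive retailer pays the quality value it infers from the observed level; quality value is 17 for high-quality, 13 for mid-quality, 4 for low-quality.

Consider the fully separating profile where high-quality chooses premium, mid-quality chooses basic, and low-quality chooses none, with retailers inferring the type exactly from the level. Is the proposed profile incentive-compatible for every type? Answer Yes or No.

Yes

Separating prices: premium → 17, basic → 13, none → 4.
high-quality (assigned premium): none: 4 − 0 = 4; basic: 13 − 2 = 11; premium: 17 − 4 = 13. high-quality stays.
mid-quality (assigned basic): none: 4 − 0 = 4; basic: 13 − 7 = 6; premium: 17 − 14 = 3. mid-quality stays.
low-quality (assigned none): none: 4 − 0 = 4; basic: 13 − 10 = 3; premium: 17 − 20 = -3. low-quality stays.
Every type prefers its assigned level; separation holds.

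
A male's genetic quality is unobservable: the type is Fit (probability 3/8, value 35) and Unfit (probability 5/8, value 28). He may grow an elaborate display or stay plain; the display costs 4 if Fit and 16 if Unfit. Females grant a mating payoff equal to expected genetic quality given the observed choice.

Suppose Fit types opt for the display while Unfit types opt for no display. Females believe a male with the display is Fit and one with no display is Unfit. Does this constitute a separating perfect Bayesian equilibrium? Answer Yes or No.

Under these beliefs, the display earns mating payoff 35 and no display earns mating payoff 28.
Fit: the display nets 35 − 4 = 31; no display nets 28. Fit prefers the display.
Unfit: the display nets 35 − 16 = 19; no display nets 28. Unfit prefers no display.
Neither type deviates, so the separating profile is an equilibrium.

Yes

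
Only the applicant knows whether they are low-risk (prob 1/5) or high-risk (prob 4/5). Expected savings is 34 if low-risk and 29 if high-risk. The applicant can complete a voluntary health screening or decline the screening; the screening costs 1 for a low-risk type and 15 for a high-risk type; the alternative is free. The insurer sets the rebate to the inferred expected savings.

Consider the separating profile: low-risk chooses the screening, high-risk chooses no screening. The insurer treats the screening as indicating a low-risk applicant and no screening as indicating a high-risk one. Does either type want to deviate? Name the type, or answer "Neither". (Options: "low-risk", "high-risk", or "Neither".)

The screening pays 34; no screening pays 29.
low-risk: assigned the screening, nets 34 − 1 = 33; deviating to no screening nets 29.
high-risk: assigned no screening, nets 29; deviating to the screening nets 34 − 15 = 19.
Both types strictly prefer their assigned action; no profitable deviation.

Neither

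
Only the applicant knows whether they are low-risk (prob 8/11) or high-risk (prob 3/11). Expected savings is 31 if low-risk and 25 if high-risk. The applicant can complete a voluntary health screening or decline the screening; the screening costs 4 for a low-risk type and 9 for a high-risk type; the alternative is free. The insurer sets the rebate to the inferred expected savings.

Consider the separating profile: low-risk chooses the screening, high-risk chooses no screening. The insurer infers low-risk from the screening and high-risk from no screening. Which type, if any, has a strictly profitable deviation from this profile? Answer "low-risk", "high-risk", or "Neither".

The screening pays 31; no screening pays 25.
low-risk: assigned the screening, nets 31 − 4 = 27; deviating to no screening nets 25.
high-risk: assigned no screening, nets 25; deviating to the screening nets 31 − 9 = 22.
Both types strictly prefer their assigned action; no profitable deviation.

Neither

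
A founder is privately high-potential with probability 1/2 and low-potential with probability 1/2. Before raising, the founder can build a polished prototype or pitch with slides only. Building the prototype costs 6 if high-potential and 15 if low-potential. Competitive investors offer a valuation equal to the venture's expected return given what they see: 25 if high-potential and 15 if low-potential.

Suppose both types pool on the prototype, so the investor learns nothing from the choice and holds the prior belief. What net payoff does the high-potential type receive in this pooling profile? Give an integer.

Pooled valuation = 1/2·25 + 1/2·15 = 20.
high-potential pays cost 6 for the prototype, so net payoff = 20 − 6 = 14.

14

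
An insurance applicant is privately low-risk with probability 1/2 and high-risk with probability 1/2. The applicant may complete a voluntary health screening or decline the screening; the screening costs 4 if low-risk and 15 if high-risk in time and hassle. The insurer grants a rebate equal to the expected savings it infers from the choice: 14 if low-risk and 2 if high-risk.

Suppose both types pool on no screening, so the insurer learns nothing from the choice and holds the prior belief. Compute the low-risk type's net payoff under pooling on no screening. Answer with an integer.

8

Pooled rebate = 1/2·14 + 1/2·2 = 8.
low-risk pays no cost for no screening, so net payoff = 8.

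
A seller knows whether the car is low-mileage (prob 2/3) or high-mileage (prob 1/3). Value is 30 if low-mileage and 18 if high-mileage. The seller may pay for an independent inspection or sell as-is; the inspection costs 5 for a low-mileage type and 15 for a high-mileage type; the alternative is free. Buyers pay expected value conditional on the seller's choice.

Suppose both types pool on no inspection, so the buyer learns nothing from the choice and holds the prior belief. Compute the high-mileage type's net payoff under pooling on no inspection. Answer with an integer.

26

Pooled price = 2/3·30 + 1/3·18 = 26.
high-mileage pays no cost for no inspection, so net payoff = 26.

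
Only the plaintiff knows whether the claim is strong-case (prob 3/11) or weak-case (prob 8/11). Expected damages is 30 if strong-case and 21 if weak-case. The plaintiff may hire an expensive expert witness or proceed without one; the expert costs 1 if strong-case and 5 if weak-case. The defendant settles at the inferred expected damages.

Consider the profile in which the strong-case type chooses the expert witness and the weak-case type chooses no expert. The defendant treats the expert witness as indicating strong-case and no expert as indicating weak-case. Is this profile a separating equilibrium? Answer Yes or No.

No

Under these beliefs, the expert witness earns settlement 30 and no expert earns settlement 21.
strong-case: the expert witness nets 30 − 1 = 29; no expert nets 21. strong-case prefers the expert witness.
weak-case: the expert witness nets 30 − 5 = 25; no expert nets 21. weak-case would deviate to the expert witness.
weak-case has a profitable deviation, so the profile is not an equilibrium.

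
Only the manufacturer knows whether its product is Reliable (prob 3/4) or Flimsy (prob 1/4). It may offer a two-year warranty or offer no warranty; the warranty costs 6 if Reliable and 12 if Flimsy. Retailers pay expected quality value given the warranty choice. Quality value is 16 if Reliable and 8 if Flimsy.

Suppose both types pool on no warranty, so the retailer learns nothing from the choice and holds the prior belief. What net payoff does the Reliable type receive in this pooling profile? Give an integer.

14

Pooled price = 3/4·16 + 1/4·8 = 14.
Reliable pays no cost for no warranty, so net payoff = 14.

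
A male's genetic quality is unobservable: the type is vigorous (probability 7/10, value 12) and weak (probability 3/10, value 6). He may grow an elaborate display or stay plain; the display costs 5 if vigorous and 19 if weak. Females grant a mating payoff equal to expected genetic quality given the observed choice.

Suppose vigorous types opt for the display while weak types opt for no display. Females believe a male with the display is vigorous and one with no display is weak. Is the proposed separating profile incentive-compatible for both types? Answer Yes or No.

Yes

Under these beliefs, the display earns mating payoff 12 and no display earns mating payoff 6.
vigorous: the display nets 12 − 5 = 7; no display nets 6. vigorous prefers the display.
weak: the display nets 12 − 19 = -7; no display nets 6. weak prefers no display.
Neither type deviates, so the separating profile is an equilibrium.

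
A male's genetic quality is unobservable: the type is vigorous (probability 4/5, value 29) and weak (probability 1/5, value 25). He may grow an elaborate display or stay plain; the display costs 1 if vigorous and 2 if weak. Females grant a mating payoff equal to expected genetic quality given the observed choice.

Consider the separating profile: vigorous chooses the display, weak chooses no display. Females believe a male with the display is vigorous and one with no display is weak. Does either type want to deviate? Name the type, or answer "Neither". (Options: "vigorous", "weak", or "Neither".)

weak

The display pays 29; no display pays 25.
vigorous: assigned the display, nets 29 − 1 = 28; deviating to no display nets 25.
weak: assigned no display, nets 25; deviating to the display nets 29 − 2 = 27.
The weak type gains 2 by deviating.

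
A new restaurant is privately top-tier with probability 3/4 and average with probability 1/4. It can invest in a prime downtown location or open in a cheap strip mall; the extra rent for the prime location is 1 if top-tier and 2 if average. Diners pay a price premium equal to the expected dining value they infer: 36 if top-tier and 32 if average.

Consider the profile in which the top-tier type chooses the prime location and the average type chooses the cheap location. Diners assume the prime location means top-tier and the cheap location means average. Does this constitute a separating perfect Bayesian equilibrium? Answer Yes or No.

Under these beliefs, the prime location earns price premium 36 and the cheap location earns price premium 32.
top-tier: the prime location nets 36 − 1 = 35; the cheap location nets 32. top-tier prefers the prime location.
average: the prime location nets 36 − 2 = 34; the cheap location nets 32. average would deviate to the prime location.
average has a profitable deviation, so the profile is not an equilibrium.

No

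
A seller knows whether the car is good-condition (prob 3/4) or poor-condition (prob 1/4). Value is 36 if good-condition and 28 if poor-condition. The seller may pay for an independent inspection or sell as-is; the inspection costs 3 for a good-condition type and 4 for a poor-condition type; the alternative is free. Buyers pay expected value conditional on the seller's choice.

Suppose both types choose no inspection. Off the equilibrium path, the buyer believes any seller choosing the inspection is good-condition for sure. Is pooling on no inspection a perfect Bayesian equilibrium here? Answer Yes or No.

Yes

On path, the buyer holds the prior and pays 3/4·36 + 1/4·28 = 34. Off path (the inspection), believing good-condition, it pays 36.
good-condition: no inspection nets 34; the inspection nets 36 − 3 = 33. good-condition stays.
poor-condition: no inspection nets 34; the inspection nets 36 − 4 = 32. poor-condition stays.
No type deviates, so pooling is sustained.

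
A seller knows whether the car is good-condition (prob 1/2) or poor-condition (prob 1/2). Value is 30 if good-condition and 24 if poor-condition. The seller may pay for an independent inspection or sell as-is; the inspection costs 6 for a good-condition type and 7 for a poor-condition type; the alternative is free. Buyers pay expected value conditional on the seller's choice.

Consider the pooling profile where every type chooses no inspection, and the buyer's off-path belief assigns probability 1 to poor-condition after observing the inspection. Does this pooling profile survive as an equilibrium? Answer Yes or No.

On path, the buyer holds the prior and pays 1/2·30 + 1/2·24 = 27. Off path (the inspection), believing poor-condition, it pays 24.
good-condition: no inspection nets 27; the inspection nets 24 − 6 = 18. good-condition stays.
poor-condition: no inspection nets 27; the inspection nets 24 − 7 = 17. poor-condition stays.
No type deviates, so pooling is sustained.

Yes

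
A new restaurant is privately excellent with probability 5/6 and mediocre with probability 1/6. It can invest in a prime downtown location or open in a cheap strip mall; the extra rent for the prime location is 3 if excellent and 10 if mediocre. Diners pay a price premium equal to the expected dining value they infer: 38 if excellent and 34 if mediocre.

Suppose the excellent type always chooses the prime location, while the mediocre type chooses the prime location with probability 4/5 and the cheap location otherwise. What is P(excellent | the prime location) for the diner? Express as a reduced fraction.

25/29

P(the prime location) = (5/6)·1 + (1/6)·(4/5) = 29/30.
By Bayes' rule, P(excellent | the prime location) = (5/6) / (29/30) = 25/29.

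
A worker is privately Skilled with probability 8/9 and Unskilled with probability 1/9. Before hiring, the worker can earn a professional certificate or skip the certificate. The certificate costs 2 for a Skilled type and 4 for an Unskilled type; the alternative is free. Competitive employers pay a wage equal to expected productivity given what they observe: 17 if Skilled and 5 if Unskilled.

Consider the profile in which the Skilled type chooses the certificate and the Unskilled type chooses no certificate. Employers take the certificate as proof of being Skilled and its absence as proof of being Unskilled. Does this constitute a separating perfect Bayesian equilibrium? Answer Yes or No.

Under these beliefs, the certificate earns wage 17 and no certificate earns wage 5.
Skilled: the certificate nets 17 − 2 = 15; no certificate nets 5. Skilled prefers the certificate.
Unskilled: the certificate nets 17 − 4 = 13; no certificate nets 5. Unskilled would deviate to the certificate.
Unskilled has a profitable deviation, so the profile is not an equilibrium.

No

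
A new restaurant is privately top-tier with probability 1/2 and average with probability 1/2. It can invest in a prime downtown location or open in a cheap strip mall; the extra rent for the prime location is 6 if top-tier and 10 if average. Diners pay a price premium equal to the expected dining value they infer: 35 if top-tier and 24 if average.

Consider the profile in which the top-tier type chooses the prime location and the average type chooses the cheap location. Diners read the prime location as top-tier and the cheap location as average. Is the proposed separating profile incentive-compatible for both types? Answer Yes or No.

Under these beliefs, the prime location earns price premium 35 and the cheap location earns price premium 24.
top-tier: the prime location nets 35 − 6 = 29; the cheap location nets 24. top-tier prefers the prime location.
average: the prime location nets 35 − 10 = 25; the cheap location nets 24. average would deviate to the prime location.
average has a profitable deviation, so the profile is not an equilibrium.

No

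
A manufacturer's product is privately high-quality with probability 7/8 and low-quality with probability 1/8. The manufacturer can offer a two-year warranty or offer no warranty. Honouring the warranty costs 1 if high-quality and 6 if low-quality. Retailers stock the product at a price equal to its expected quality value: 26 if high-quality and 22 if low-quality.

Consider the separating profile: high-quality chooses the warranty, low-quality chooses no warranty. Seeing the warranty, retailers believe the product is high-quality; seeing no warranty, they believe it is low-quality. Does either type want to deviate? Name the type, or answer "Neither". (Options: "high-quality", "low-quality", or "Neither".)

The warranty pays 26; no warranty pays 22.
high-quality: assigned the warranty, nets 26 − 1 = 25; deviating to no warranty nets 22.
low-quality: assigned no warranty, nets 22; deviating to the warranty nets 26 − 6 = 20.
Both types strictly prefer their assigned action; no profitable deviation.

Neither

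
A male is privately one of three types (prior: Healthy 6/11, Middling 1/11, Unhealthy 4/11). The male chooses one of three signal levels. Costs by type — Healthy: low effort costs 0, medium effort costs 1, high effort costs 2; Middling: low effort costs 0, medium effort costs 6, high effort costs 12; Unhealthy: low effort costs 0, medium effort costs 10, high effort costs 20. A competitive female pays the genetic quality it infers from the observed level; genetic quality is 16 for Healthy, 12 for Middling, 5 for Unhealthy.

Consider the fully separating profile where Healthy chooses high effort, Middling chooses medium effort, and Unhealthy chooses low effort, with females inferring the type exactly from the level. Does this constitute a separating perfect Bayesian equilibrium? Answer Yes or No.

Yes

Separating mating payoffs: high effort → 16, medium effort → 12, low effort → 5.
Healthy (assigned high effort): low effort: 5 − 0 = 5; medium effort: 12 − 1 = 11; high effort: 16 − 2 = 14. Healthy stays.
Middling (assigned medium effort): low effort: 5 − 0 = 5; medium effort: 12 − 6 = 6; high effort: 16 − 12 = 4. Middling stays.
Unhealthy (assigned low effort): low effort: 5 − 0 = 5; medium effort: 12 − 10 = 2; high effort: 16 − 20 = -4. Unhealthy stays.
Every type prefers its assigned level; separation holds.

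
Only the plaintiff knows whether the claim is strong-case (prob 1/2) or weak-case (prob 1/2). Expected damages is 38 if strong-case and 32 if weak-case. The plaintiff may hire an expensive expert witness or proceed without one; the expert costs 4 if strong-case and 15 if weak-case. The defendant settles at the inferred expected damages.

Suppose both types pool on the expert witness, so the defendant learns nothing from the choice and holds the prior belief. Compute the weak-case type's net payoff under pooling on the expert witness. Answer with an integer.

20

Pooled settlement = 1/2·38 + 1/2·32 = 35.
weak-case pays cost 15 for the expert witness, so net payoff = 35 − 15 = 20.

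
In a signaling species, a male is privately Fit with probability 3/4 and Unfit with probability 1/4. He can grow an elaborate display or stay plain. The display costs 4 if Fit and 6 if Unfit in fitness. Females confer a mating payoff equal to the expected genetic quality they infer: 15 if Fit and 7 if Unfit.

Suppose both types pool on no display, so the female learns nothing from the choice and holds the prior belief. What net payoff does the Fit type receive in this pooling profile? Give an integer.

13

Pooled mating payoff = 3/4·15 + 1/4·7 = 13.
Fit pays no cost for no display, so net payoff = 13.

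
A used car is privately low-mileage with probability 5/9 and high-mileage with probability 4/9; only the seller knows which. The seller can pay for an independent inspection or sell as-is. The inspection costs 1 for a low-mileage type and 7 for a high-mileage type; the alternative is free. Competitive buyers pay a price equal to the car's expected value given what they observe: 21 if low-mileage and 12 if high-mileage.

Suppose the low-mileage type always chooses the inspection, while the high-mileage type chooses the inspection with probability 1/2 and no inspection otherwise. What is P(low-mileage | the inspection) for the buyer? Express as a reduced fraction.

5/7

P(the inspection) = (5/9)·1 + (4/9)·(1/2) = 7/9.
By Bayes' rule, P(low-mileage | the inspection) = (5/9) / (7/9) = 5/7.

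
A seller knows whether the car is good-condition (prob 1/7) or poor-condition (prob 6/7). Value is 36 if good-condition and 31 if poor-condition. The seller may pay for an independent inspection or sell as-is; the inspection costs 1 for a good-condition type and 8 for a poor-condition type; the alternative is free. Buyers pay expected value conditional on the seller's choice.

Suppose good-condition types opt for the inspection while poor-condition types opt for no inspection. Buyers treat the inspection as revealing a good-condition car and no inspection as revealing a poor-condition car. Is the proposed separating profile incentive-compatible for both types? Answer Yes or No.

Under these beliefs, the inspection earns price 36 and no inspection earns price 31.
good-condition: the inspection nets 36 − 1 = 35; no inspection nets 31. good-condition prefers the inspection.
poor-condition: the inspection nets 36 − 8 = 28; no inspection nets 31. poor-condition prefers no inspection.
Neither type deviates, so the separating profile is an equilibrium.

Yes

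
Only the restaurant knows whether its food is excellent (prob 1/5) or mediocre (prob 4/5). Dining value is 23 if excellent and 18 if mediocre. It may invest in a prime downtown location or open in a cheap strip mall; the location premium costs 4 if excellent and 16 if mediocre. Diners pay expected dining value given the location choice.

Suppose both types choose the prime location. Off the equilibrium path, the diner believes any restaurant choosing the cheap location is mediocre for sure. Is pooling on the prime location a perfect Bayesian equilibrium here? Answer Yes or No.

No

On path, the diner holds the prior and pays 1/5·23 + 4/5·18 = 19. Off path (the cheap location), believing mediocre, it pays 18.
excellent: the prime location nets 19 − 4 = 15; the cheap location nets 18. excellent would deviate.
mediocre: the prime location nets 19 − 16 = 3; the cheap location nets 18. mediocre would deviate.
A type deviates, so pooling fails.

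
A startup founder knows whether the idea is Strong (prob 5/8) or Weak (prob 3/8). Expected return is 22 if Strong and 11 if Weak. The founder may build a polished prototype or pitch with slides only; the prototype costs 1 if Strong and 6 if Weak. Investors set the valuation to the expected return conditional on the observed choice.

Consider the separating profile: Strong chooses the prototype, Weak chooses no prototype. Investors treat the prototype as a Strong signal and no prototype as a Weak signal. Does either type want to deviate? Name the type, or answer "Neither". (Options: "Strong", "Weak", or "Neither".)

The prototype pays 22; no prototype pays 11.
Strong: assigned the prototype, nets 22 − 1 = 21; deviating to no prototype nets 11.
Weak: assigned no prototype, nets 11; deviating to the prototype nets 22 − 6 = 16.
The Weak type gains 5 by deviating.

Weak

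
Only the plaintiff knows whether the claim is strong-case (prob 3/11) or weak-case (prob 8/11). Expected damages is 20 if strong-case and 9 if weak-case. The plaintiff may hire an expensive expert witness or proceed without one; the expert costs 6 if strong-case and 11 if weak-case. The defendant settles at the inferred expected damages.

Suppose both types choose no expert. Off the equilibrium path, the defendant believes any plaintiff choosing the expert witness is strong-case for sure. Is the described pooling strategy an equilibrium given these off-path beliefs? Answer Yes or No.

No

On path, the defendant holds the prior and pays 3/11·20 + 8/11·9 = 12. Off path (the expert witness), believing strong-case, it pays 20.
strong-case: no expert nets 12; the expert witness nets 20 − 6 = 14. strong-case would deviate.
weak-case: no expert nets 12; the expert witness nets 20 − 11 = 9. weak-case stays.
A type deviates, so pooling fails.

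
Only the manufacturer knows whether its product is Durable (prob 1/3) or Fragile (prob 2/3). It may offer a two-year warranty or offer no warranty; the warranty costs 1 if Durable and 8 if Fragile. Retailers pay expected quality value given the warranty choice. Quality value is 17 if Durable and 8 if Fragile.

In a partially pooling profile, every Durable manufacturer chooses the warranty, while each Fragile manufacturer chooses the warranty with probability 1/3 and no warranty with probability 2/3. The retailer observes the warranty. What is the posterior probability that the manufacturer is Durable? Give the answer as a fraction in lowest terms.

3/5

P(the warranty) = (1/3)·1 + (2/3)·(1/3) = 5/9.
By Bayes' rule, P(Durable | the warranty) = (1/3) / (5/9) = 3/5.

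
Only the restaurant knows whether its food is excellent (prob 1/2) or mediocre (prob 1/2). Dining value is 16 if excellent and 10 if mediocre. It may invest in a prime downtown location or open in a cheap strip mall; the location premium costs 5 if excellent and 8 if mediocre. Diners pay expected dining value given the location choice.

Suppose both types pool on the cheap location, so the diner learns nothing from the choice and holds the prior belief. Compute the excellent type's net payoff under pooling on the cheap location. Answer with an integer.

Pooled price premium = 1/2·16 + 1/2·10 = 13.
excellent pays no cost for the cheap location, so net payoff = 13.

13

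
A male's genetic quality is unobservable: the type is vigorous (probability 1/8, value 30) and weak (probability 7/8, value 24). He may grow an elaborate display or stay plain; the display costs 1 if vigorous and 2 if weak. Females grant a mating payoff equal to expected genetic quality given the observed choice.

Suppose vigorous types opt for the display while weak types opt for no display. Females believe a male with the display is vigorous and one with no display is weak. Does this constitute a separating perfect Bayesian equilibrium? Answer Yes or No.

No

Under these beliefs, the display earns mating payoff 30 and no display earns mating payoff 24.
vigorous: the display nets 30 − 1 = 29; no display nets 24. vigorous prefers the display.
weak: the display nets 30 − 2 = 28; no display nets 24. weak would deviate to the display.
weak has a profitable deviation, so the profile is not an equilibrium.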